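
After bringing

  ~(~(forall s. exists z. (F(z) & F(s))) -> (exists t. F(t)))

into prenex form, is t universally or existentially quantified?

Rewrite implications/biconditionals: A → B as ¬A ∨ B.
  ~(~~(forall s. exists z. (F(z) & F(s))) | (exists t. F(t)))
Drive negations inward (¬∀x A ≡ ∃x ¬A, ¬∃x A ≡ ∀x ¬A, De Morgan for ∧/∨):
  (exists s. forall z. (~F(z) | ~F(s))) & (forall t. ~F(t))
Finally move all quantifiers to the prefix:
  exists s. forall z. forall t. ((~F(z) | ~F(s)) & ~F(t))
The quantifier exists t sits under an odd number of negations (counting the antecedent side of each →), so it flips to forall t.

universal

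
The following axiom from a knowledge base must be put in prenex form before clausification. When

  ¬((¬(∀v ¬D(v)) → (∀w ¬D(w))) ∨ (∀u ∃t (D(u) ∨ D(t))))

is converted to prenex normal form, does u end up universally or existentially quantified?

First replace A → B with ¬A ∨ B.
  ¬(¬¬(∀v ¬D(v)) ∨ (∀w ¬D(w)) ∨ (∀u ∃t (D(u) ∨ D(t))))
Drive negations inward (¬∀x A ≡ ∃x ¬A, ¬∃x A ≡ ∀x ¬A, De Morgan for ∧/∨):
  (∃v D(v)) ∧ (∃w D(w)) ∧ (∃u ∀t (¬D(u) ∧ ¬D(t)))
Pull the quantifiers to the front (each side's bound variable is not free in the other side):
  ∃v ∃w ∃u ∀t (D(v) ∧ D(w) ∧ ¬D(u) ∧ ¬D(t))
The quantifier ∀u sits under an odd number of negations (counting the antecedent side of each →), so it flips to ∃u.

existential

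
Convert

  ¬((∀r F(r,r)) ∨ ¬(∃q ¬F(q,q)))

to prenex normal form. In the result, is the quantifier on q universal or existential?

Drive negations inward (¬∀x A ≡ ∃x ¬A, ¬∃x A ≡ ∀x ¬A, De Morgan for ∧/∨):
  (∃r ¬F(r,r)) ∧ (∃q ¬F(q,q))
All bound variables are already distinct, so no renaming is needed.
Extract every quantifier outward, since the variables are now distinct and don't occur free across branches:
  ∃r ∃q (¬F(r,r) ∧ ¬F(q,q))
The quantifier ∃q sits under an even number of negations, so it remains existential.

existential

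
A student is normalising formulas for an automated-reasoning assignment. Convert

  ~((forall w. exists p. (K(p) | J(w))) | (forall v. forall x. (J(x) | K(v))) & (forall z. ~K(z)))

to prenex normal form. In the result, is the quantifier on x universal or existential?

Move each ¬ inward, flipping quantifiers it crosses:
  (exists w. forall p. (~K(p) & ~J(w))) & ((exists v. exists x. (~J(x) & ~K(v))) | (exists z. K(z)))
Pull the quantifiers to the front (each side's bound variable is not free in the other side):
  exists w. forall p. exists v. exists x. exists z. (~K(p) & ~J(w) & (~J(x) & ~K(v) | K(z)))
The quantifier forall x sits under an odd number of negations, so it flips to exists x.

existential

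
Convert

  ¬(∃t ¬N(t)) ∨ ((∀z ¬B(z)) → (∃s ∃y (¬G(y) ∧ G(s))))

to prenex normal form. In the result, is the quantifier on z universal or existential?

Eliminate → and ↔ using ¬ and ∨.
  ¬(∃t ¬N(t)) ∨ ¬(∀z ¬B(z)) ∨ (∃s ∃y (¬G(y) ∧ G(s)))
Move each ¬ inward, flipping quantifiers it crosses:
  (∀t N(t)) ∨ (∃z B(z)) ∨ (∃s ∃y (¬G(y) ∧ G(s)))
Pull the quantifiers to the front (each side's bound variable is not free in the other side):
  ∀t ∃z ∃s ∃y (N(t) ∨ B(z) ∨ ¬G(y) ∧ G(s))
The quantifier ∀z sits under an odd number of negations (counting the antecedent side of each →), so it flips to ∃z.

existential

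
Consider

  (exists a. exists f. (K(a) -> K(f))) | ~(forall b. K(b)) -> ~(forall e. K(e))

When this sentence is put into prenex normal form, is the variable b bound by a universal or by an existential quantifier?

universal

First replace A → B with ¬A ∨ B.
  ~((exists a. exists f. (~K(a) | K(f))) | ~(forall b. K(b))) | ~(forall e. K(e))
Push ¬ through the quantifiers and connectives to reach negation normal form:
  (forall a. forall f. (K(a) & ~K(f))) & (forall b. K(b)) | (exists e. ~K(e))
All bound variables are already distinct, so no renaming is needed.
Pull the quantifiers to the front (each side's bound variable is not free in the other side):
  forall a. forall f. forall b. exists e. (K(a) & ~K(f) & K(b) | ~K(e))
The quantifier forall b sits under an even number of negations (counting the antecedent side of each →), so it remains universal.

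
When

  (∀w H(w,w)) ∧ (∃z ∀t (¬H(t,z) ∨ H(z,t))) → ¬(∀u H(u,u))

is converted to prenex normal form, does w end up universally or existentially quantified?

First replace A → B with ¬A ∨ B.
  ¬((∀w H(w,w)) ∧ (∃z ∀t (¬H(t,z) ∨ H(z,t)))) ∨ ¬(∀u H(u,u))
Push ¬ through the quantifiers and connectives to reach negation normal form:
  (∃w ¬H(w,w)) ∨ (∀z ∃t (H(t,z) ∧ ¬H(z,t))) ∨ (∃u ¬H(u,u))
Finally move all quantifiers to the prefix:
  ∃w ∀z ∃t ∃u (¬H(w,w) ∨ H(t,z) ∧ ¬H(z,t) ∨ ¬H(u,u))
The quantifier ∀w sits under an odd number of negations (counting the antecedent side of each →), so it flips to ∃w.

existential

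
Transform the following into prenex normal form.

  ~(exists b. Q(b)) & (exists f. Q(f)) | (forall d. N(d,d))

forall b. exists f. forall d. (~Q(b) & Q(f) | N(d,d))

Move each ¬ inward, flipping quantifiers it crosses:
  (forall b. ~Q(b)) & (exists f. Q(f)) | (forall d. N(d,d))
Finally move all quantifiers to the prefix:
  forall b. exists f. forall d. (~Q(b) & Q(f) | N(d,d))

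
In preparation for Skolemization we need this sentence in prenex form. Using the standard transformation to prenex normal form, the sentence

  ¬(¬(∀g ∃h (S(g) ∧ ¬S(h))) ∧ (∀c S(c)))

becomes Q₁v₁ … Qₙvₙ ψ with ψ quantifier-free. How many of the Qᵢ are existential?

2

Move each ¬ inward, flipping quantifiers it crosses:
  (∀g ∃h (S(g) ∧ ¬S(h))) ∨ (∃c ¬S(c))
All bound variables are already distinct, so no renaming is needed.
Finally move all quantifiers to the prefix:
  ∀g ∃h ∃c (S(g) ∧ ¬S(h) ∨ ¬S(c))
The prefix is ∀g ∃h ∃c: 1 universal, 2 existential.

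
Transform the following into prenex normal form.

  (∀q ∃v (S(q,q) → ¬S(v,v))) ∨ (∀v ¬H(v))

∀q ∃v ∀b (¬S(q,q) ∨ ¬S(v,v) ∨ ¬H(b))

First replace A → B with ¬A ∨ B.
  (∀q ∃v (¬S(q,q) ∨ ¬S(v,v))) ∨ (∀v ¬H(v))
Standardize variables apart so no two quantifiers bind the same name: v↦b.
  (∀q ∃v (¬S(q,q) ∨ ¬S(v,v))) ∨ (∀b ¬H(b))
Pull the quantifiers to the front (each side's bound variable is not free in the other side):
  ∀q ∃v ∀b (¬S(q,q) ∨ ¬S(v,v) ∨ ¬H(b))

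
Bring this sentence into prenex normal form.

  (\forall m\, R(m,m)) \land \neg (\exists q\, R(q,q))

\forall m\, \forall q\, (R(m,m) \land \neg R(q,q))

Drive negations inward (¬∀x A ≡ ∃x ¬A, ¬∃x A ≡ ∀x ¬A, De Morgan for ∧/∨):
  (\forall m\, R(m,m)) \land (\forall q\, \neg R(q,q))
All bound variables are already distinct, so no renaming is needed.
Finally move all quantifiers to the prefix:
  \forall m\, \forall q\, (R(m,m) \land \neg R(q,q))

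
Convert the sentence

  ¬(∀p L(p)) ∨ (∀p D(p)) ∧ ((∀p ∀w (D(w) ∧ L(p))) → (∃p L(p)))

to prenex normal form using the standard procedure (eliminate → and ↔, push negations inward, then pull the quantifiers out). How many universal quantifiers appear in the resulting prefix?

1

Eliminate → and ↔ using ¬ and ∨.
  ¬(∀p L(p)) ∨ (∀p D(p)) ∧ (¬(∀p ∀w (D(w) ∧ L(p))) ∨ (∃p L(p)))
Drive negations inward (¬∀x A ≡ ∃x ¬A, ¬∃x A ≡ ∀x ¬A, De Morgan for ∧/∨):
  (∃p ¬L(p)) ∨ (∀p D(p)) ∧ ((∃p ∃w (¬D(w) ∨ ¬L(p))) ∨ (∃p L(p)))
Rename bound variables to avoid capture: p↦x, p↦u, p↦b.
  (∃p ¬L(p)) ∨ (∀x D(x)) ∧ ((∃u ∃w (¬D(w) ∨ ¬L(u))) ∨ (∃b L(b)))
Extract every quantifier outward, since the variables are now distinct and don't occur free across branches:
  ∃p ∀x ∃u ∃w ∃b (¬L(p) ∨ D(x) ∧ (¬D(w) ∨ ¬L(u) ∨ L(b)))
The prefix is ∃p ∀x ∃u ∃w ∃b: 1 universal, 4 existential.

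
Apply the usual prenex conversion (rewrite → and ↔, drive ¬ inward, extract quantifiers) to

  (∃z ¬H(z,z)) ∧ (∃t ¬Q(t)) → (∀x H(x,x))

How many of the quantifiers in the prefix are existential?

0

First replace A → B with ¬A ∨ B.
  ¬((∃z ¬H(z,z)) ∧ (∃t ¬Q(t))) ∨ (∀x H(x,x))
Push ¬ through the quantifiers and connectives to reach negation normal form:
  (∀z H(z,z)) ∨ (∀t Q(t)) ∨ (∀x H(x,x))
All bound variables are already distinct, so no renaming is needed.
Finally move all quantifiers to the prefix:
  ∀z ∀t ∀x (H(z,z) ∨ Q(t) ∨ H(x,x))
The prefix is ∀z ∀t ∀x: 3 universal, 0 existential.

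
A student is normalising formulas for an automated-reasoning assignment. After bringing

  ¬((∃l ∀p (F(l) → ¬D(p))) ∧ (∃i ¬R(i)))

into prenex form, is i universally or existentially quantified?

universal

Rewrite implications/biconditionals: A → B as ¬A ∨ B.
  ¬((∃l ∀p (¬F(l) ∨ ¬D(p))) ∧ (∃i ¬R(i)))
Move each ¬ inward, flipping quantifiers it crosses:
  (∀l ∃p (F(l) ∧ D(p))) ∨ (∀i R(i))
Pull the quantifiers to the front (each side's bound variable is not free in the other side):
  ∀l ∃p ∀i (F(l) ∧ D(p) ∨ R(i))
The quantifier ∃i sits under an odd number of negations (counting the antecedent side of each →), so it flips to ∀i.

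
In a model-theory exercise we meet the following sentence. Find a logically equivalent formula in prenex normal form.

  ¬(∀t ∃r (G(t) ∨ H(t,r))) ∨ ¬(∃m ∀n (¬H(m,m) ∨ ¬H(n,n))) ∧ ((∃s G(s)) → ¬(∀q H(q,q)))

First replace A → B with ¬A ∨ B.
  ¬(∀t ∃r (G(t) ∨ H(t,r))) ∨ ¬(∃m ∀n (¬H(m,m) ∨ ¬H(n,n))) ∧ (¬(∃s G(s)) ∨ ¬(∀q H(q,q)))
Drive negations inward (¬∀x A ≡ ∃x ¬A, ¬∃x A ≡ ∀x ¬A, De Morgan for ∧/∨):
  (∃t ∀r (¬G(t) ∧ ¬H(t,r))) ∨ (∀m ∃n (H(m,m) ∧ H(n,n))) ∧ ((∀s ¬G(s)) ∨ (∃q ¬H(q,q)))
Extract every quantifier outward, since the variables are now distinct and don't occur free across branches:
  ∃t ∀r ∀m ∃n ∀s ∃q (¬G(t) ∧ ¬H(t,r) ∨ H(m,m) ∧ H(n,n) ∧ (¬G(s) ∨ ¬H(q,q)))

∃t ∀r ∀m ∃n ∀s ∃q (¬G(t) ∧ ¬H(t,r) ∨ H(m,m) ∧ H(n,n) ∧ (¬G(s) ∨ ¬H(q,q)))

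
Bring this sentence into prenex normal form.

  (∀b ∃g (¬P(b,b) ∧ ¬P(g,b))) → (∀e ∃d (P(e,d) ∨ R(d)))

∃b ∀g ∀e ∃d (P(b,b) ∨ P(g,b) ∨ P(e,d) ∨ R(d))

First replace A → B with ¬A ∨ B.
  ¬(∀b ∃g (¬P(b,b) ∧ ¬P(g,b))) ∨ (∀e ∃d (P(e,d) ∨ R(d)))
Drive negations inward (¬∀x A ≡ ∃x ¬A, ¬∃x A ≡ ∀x ¬A, De Morgan for ∧/∨):
  (∃b ∀g (P(b,b) ∨ P(g,b))) ∨ (∀e ∃d (P(e,d) ∨ R(d)))
All bound variables are already distinct, so no renaming is needed.
Finally move all quantifiers to the prefix:
  ∃b ∀g ∀e ∃d (P(b,b) ∨ P(g,b) ∨ P(e,d) ∨ R(d))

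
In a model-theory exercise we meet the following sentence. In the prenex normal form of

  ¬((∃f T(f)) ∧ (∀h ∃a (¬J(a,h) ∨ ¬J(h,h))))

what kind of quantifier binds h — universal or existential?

existential

Move each ¬ inward, flipping quantifiers it crosses:
  (∀f ¬T(f)) ∨ (∃h ∀a (J(a,h) ∧ J(h,h)))
Finally move all quantifiers to the prefix:
  ∀f ∃h ∀a (¬T(f) ∨ J(a,h) ∧ J(h,h))
The quantifier ∀h sits under an odd number of negations, so it flips to ∃h.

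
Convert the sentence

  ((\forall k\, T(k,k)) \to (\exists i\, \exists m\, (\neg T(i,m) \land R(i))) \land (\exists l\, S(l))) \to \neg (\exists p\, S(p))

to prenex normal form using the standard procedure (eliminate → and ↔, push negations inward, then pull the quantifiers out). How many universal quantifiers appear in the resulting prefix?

5

First replace A → B with ¬A ∨ B.
  \neg (\neg (\forall k\, T(k,k)) \lor (\exists i\, \exists m\, (\neg T(i,m) \land R(i))) \land (\exists l\, S(l))) \lor \neg (\exists p\, S(p))
Move each ¬ inward, flipping quantifiers it crosses:
  (\forall k\, T(k,k)) \land ((\forall i\, \forall m\, (T(i,m) \lor \neg R(i))) \lor (\forall l\, \neg S(l))) \lor (\forall p\, \neg S(p))
Extract every quantifier outward, since the variables are now distinct and don't occur free across branches:
  \forall k\, \forall i\, \forall m\, \forall l\, \forall p\, (T(k,k) \land (T(i,m) \lor \neg R(i) \lor \neg S(l)) \lor \neg S(p))
The prefix is \forall k \forall i \forall m \forall l \forall p: 5 universal, 0 existential.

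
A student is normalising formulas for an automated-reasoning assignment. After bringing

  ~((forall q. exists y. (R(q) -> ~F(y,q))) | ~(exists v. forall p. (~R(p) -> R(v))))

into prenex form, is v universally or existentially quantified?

existential

Rewrite implications/biconditionals: A → B as ¬A ∨ B.
  ~((forall q. exists y. (~R(q) | ~F(y,q))) | ~(exists v. forall p. (~~R(p) | R(v))))
Drive negations inward (¬∀x A ≡ ∃x ¬A, ¬∃x A ≡ ∀x ¬A, De Morgan for ∧/∨):
  (exists q. forall y. (R(q) & F(y,q))) & (exists v. forall p. (R(p) | R(v)))
All bound variables are already distinct, so no renaming is needed.
Pull the quantifiers to the front (each side's bound variable is not free in the other side):
  exists q. forall y. exists v. forall p. (R(q) & F(y,q) & (R(p) | R(v)))
The quantifier exists v sits under an even number of negations (counting the antecedent side of each →), so it remains existential.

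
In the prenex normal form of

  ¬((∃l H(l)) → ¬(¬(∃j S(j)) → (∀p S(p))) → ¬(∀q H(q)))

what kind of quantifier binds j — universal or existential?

First replace A → B with ¬A ∨ B.
  ¬(¬(∃l H(l)) ∨ ¬¬(¬¬(∃j S(j)) ∨ (∀p S(p))) ∨ ¬(∀q H(q)))
Move each ¬ inward, flipping quantifiers it crosses:
  (∃l H(l)) ∧ (∀j ¬S(j)) ∧ (∃p ¬S(p)) ∧ (∀q H(q))
Extract every quantifier outward, since the variables are now distinct and don't occur free across branches:
  ∃l ∀j ∃p ∀q (H(l) ∧ ¬S(j) ∧ ¬S(p) ∧ H(q))
The quantifier ∃j sits under an odd number of negations (counting the antecedent side of each →), so it flips to ∀j.

universal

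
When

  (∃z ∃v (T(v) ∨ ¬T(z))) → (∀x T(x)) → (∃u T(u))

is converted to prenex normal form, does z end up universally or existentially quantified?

universal

Rewrite implications/biconditionals: A → B as ¬A ∨ B.
  ¬(∃z ∃v (T(v) ∨ ¬T(z))) ∨ ¬(∀x T(x)) ∨ (∃u T(u))
Drive negations inward (¬∀x A ≡ ∃x ¬A, ¬∃x A ≡ ∀x ¬A, De Morgan for ∧/∨):
  (∀z ∀v (¬T(v) ∧ T(z))) ∨ (∃x ¬T(x)) ∨ (∃u T(u))
All bound variables are already distinct, so no renaming is needed.
Finally move all quantifiers to the prefix:
  ∀z ∀v ∃x ∃u (¬T(v) ∧ T(z) ∨ ¬T(x) ∨ T(u))
The quantifier ∃z sits under an odd number of negations (counting the antecedent side of each →), so it flips to ∀z.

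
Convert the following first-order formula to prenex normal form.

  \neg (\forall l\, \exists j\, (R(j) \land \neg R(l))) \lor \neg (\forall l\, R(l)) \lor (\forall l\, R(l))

Push ¬ through the quantifiers and connectives to reach negation normal form:
  (\exists l\, \forall j\, (\neg R(j) \lor R(l))) \lor (\exists l\, \neg R(l)) \lor (\forall l\, R(l))
Standardize variables apart so no two quantifiers bind the same name: l↦r, l↦u1.
  (\exists l\, \forall j\, (\neg R(j) \lor R(l))) \lor (\exists r\, \neg R(r)) \lor (\forall u1\, R(u1))
Finally move all quantifiers to the prefix:
  \exists l\, \forall j\, \exists r\, \forall u1\, (\neg R(j) \lor R(l) \lor \neg R(r) \lor R(u1))

\exists l\, \forall j\, \exists r\, \forall u1\, (\neg R(j) \lor R(l) \lor \neg R(r) \lor R(u1))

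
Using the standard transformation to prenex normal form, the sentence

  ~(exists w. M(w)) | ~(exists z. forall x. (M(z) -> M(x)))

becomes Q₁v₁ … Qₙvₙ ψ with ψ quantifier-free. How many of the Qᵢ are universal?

2

Rewrite implications/biconditionals: A → B as ¬A ∨ B.
  ~(exists w. M(w)) | ~(exists z. forall x. (~M(z) | M(x)))
Drive negations inward (¬∀x A ≡ ∃x ¬A, ¬∃x A ≡ ∀x ¬A, De Morgan for ∧/∨):
  (forall w. ~M(w)) | (forall z. exists x. (M(z) & ~M(x)))
All bound variables are already distinct, so no renaming is needed.
Extract every quantifier outward, since the variables are now distinct and don't occur free across branches:
  forall w. forall z. exists x. (~M(w) | M(z) & ~M(x))
The prefix is forall w forall z exists x: 2 universal, 1 existential.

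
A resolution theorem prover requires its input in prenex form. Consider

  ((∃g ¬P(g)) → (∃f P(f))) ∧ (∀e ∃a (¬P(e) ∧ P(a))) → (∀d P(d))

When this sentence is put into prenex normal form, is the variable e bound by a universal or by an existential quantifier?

Eliminate → and ↔ using ¬ and ∨.
  ¬((¬(∃g ¬P(g)) ∨ (∃f P(f))) ∧ (∀e ∃a (¬P(e) ∧ P(a)))) ∨ (∀d P(d))
Move each ¬ inward, flipping quantifiers it crosses:
  (∃g ¬P(g)) ∧ (∀f ¬P(f)) ∨ (∃e ∀a (P(e) ∨ ¬P(a))) ∨ (∀d P(d))
Pull the quantifiers to the front (each side's bound variable is not free in the other side):
  ∃g ∀f ∃e ∀a ∀d (¬P(g) ∧ ¬P(f) ∨ P(e) ∨ ¬P(a) ∨ P(d))
The quantifier ∀e sits under an odd number of negations (counting the antecedent side of each →), so it flips to ∃e.

existential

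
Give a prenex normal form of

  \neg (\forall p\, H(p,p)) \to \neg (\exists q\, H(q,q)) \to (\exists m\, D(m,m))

First replace A → B with ¬A ∨ B.
  \neg \neg (\forall p\, H(p,p)) \lor \neg \neg (\exists q\, H(q,q)) \lor (\exists m\, D(m,m))
Move each ¬ inward, flipping quantifiers it crosses:
  (\forall p\, H(p,p)) \lor (\exists q\, H(q,q)) \lor (\exists m\, D(m,m))
All bound variables are already distinct, so no renaming is needed.
Pull the quantifiers to the front (each side's bound variable is not free in the other side):
  \forall p\, \exists q\, \exists m\, (H(p,p) \lor H(q,q) \lor D(m,m))

\forall p\, \exists q\, \exists m\, (H(p,p) \lor H(q,q) \lor D(m,m))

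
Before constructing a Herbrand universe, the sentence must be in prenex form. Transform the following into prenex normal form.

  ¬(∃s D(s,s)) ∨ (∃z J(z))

Move each ¬ inward, flipping quantifiers it crosses:
  (∀s ¬D(s,s)) ∨ (∃z J(z))
All bound variables are already distinct, so no renaming is needed.
Extract every quantifier outward, since the variables are now distinct and don't occur free across branches:
  ∀s ∃z (¬D(s,s) ∨ J(z))

∀s ∃z (¬D(s,s) ∨ J(z))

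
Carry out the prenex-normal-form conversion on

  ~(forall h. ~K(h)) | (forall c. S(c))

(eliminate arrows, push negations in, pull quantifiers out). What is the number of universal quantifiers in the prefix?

1

Move each ¬ inward, flipping quantifiers it crosses:
  (exists h. K(h)) | (forall c. S(c))
Pull the quantifiers to the front (each side's bound variable is not free in the other side):
  exists h. forall c. (K(h) | S(c))
The prefix is exists h forall c: 1 universal, 1 existential.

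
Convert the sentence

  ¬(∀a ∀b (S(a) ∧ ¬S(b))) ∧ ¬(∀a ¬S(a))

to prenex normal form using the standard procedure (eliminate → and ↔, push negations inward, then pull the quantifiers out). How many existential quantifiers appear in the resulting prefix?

Drive negations inward (¬∀x A ≡ ∃x ¬A, ¬∃x A ≡ ∀x ¬A, De Morgan for ∧/∨):
  (∃a ∃b (¬S(a) ∨ S(b))) ∧ (∃a S(a))
Rename bound variables to avoid capture: a↦r.
  (∃a ∃b (¬S(a) ∨ S(b))) ∧ (∃r S(r))
Finally move all quantifiers to the prefix:
  ∃a ∃b ∃r ((¬S(a) ∨ S(b)) ∧ S(r))
The prefix is ∃a ∃b ∃r: 0 universal, 3 existential.

3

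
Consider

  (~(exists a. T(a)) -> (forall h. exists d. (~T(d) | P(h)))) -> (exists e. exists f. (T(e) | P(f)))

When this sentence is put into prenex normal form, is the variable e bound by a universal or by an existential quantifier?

Eliminate → and ↔ using ¬ and ∨.
  ~(~~(exists a. T(a)) | (forall h. exists d. (~T(d) | P(h)))) | (exists e. exists f. (T(e) | P(f)))
Move each ¬ inward, flipping quantifiers it crosses:
  (forall a. ~T(a)) & (exists h. forall d. (T(d) & ~P(h))) | (exists e. exists f. (T(e) | P(f)))
All bound variables are already distinct, so no renaming is needed.
Pull the quantifiers to the front (each side's bound variable is not free in the other side):
  forall a. exists h. forall d. exists e. exists f. (~T(a) & T(d) & ~P(h) | T(e) | P(f))
The quantifier exists e sits under an even number of negations (counting the antecedent side of each →), so it remains existential.

existential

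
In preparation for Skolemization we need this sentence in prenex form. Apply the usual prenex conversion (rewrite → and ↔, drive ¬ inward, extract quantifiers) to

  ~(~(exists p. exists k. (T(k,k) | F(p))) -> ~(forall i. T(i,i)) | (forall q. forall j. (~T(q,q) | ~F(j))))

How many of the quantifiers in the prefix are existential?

First replace A → B with ¬A ∨ B.
  ~(~~(exists p. exists k. (T(k,k) | F(p))) | ~(forall i. T(i,i)) | (forall q. forall j. (~T(q,q) | ~F(j))))
Drive negations inward (¬∀x A ≡ ∃x ¬A, ¬∃x A ≡ ∀x ¬A, De Morgan for ∧/∨):
  (forall p. forall k. (~T(k,k) & ~F(p))) & (forall i. T(i,i)) & (exists q. exists j. (T(q,q) & F(j)))
All bound variables are already distinct, so no renaming is needed.
Finally move all quantifiers to the prefix:
  forall p. forall k. forall i. exists q. exists j. (~T(k,k) & ~F(p) & T(i,i) & T(q,q) & F(j))
The prefix is forall p forall k forall i exists q exists j: 3 universal, 2 existential.

2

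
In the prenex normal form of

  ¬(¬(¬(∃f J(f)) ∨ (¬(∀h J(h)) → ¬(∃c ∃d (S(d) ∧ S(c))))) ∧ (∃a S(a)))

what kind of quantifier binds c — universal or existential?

universal

First replace A → B with ¬A ∨ B.
  ¬(¬(¬(∃f J(f)) ∨ ¬¬(∀h J(h)) ∨ ¬(∃c ∃d (S(d) ∧ S(c)))) ∧ (∃a S(a)))
Drive negations inward (¬∀x A ≡ ∃x ¬A, ¬∃x A ≡ ∀x ¬A, De Morgan for ∧/∨):
  (∀f ¬J(f)) ∨ (∀h J(h)) ∨ (∀c ∀d (¬S(d) ∨ ¬S(c))) ∨ (∀a ¬S(a))
Finally move all quantifiers to the prefix:
  ∀f ∀h ∀c ∀d ∀a (¬J(f) ∨ J(h) ∨ ¬S(d) ∨ ¬S(c) ∨ ¬S(a))
The quantifier ∃c sits under an odd number of negations (counting the antecedent side of each →), so it flips to ∀c.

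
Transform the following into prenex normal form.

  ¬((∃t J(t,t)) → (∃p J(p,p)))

∃t ∀p (J(t,t) ∧ ¬J(p,p))

First replace A → B with ¬A ∨ B.
  ¬(¬(∃t J(t,t)) ∨ (∃p J(p,p)))
Move each ¬ inward, flipping quantifiers it crosses:
  (∃t J(t,t)) ∧ (∀p ¬J(p,p))
All bound variables are already distinct, so no renaming is needed.
Pull the quantifiers to the front (each side's bound variable is not free in the other side):
  ∃t ∀p (J(t,t) ∧ ¬J(p,p))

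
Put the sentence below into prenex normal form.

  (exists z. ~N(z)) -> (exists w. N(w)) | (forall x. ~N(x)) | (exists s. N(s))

Eliminate → and ↔ using ¬ and ∨.
  ~(exists z. ~N(z)) | (exists w. N(w)) | (forall x. ~N(x)) | (exists s. N(s))
Move each ¬ inward, flipping quantifiers it crosses:
  (forall z. N(z)) | (exists w. N(w)) | (forall x. ~N(x)) | (exists s. N(s))
All bound variables are already distinct, so no renaming is needed.
Finally move all quantifiers to the prefix:
  forall z. exists w. forall x. exists s. (N(z) | N(w) | ~N(x) | N(s))

forall z. exists w. forall x. exists s. (N(z) | N(w) | ~N(x) | N(s))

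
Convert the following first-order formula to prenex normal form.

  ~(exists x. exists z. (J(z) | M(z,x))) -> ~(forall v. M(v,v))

exists x. exists z. exists v. (J(z) | M(z,x) | ~M(v,v))

Eliminate → and ↔ using ¬ and ∨.
  ~~(exists x. exists z. (J(z) | M(z,x))) | ~(forall v. M(v,v))
Drive negations inward (¬∀x A ≡ ∃x ¬A, ¬∃x A ≡ ∀x ¬A, De Morgan for ∧/∨):
  (exists x. exists z. (J(z) | M(z,x))) | (exists v. ~M(v,v))
All bound variables are already distinct, so no renaming is needed.
Extract every quantifier outward, since the variables are now distinct and don't occur free across branches:
  exists x. exists z. exists v. (J(z) | M(z,x) | ~M(v,v))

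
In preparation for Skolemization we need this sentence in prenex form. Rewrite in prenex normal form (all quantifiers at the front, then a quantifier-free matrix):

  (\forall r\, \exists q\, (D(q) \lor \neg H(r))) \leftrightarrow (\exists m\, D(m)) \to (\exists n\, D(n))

Rewrite implications/biconditionals: A → B as ¬A ∨ B; A ↔ B as (¬A ∨ B) ∧ (¬B ∨ A).
  (\neg (\forall r\, \exists q\, (D(q) \lor \neg H(r))) \lor \neg (\exists m\, D(m)) \lor (\exists n\, D(n))) \land (\neg (\neg (\exists m\, D(m)) \lor (\exists n\, D(n))) \lor (\forall r\, \exists q\, (D(q) \lor \neg H(r))))
Drive negations inward (¬∀x A ≡ ∃x ¬A, ¬∃x A ≡ ∀x ¬A, De Morgan for ∧/∨):
  ((\exists r\, \forall q\, (\neg D(q) \land H(r))) \lor (\forall m\, \neg D(m)) \lor (\exists n\, D(n))) \land ((\exists m\, D(m)) \land (\forall n\, \neg D(n)) \lor (\forall r\, \exists q\, (D(q) \lor \neg H(r))))
Standardize variables apart so no two quantifiers bind the same name: m↦u, n↦u1, r↦b, q↦v1.
  ((\exists r\, \forall q\, (\neg D(q) \land H(r))) \lor (\forall m\, \neg D(m)) \lor (\exists n\, D(n))) \land ((\exists u\, D(u)) \land (\forall u1\, \neg D(u1)) \lor (\forall b\, \exists v1\, (D(v1) \lor \neg H(b))))
Finally move all quantifiers to the prefix:
  \exists r\, \forall q\, \forall m\, \exists n\, \exists u\, \forall u1\, \forall b\, \exists v1\, ((\neg D(q) \land H(r) \lor \neg D(m) \lor D(n)) \land (D(u) \land \neg D(u1) \lor D(v1) \lor \neg H(b)))

\exists r\, \forall q\, \forall m\, \exists n\, \exists u\, \forall u1\, \forall b\, \exists v1\, ((\neg D(q) \land H(r) \lor \neg D(m) \lor D(n)) \land (D(u) \land \neg D(u1) \lor D(v1) \lor \neg H(b)))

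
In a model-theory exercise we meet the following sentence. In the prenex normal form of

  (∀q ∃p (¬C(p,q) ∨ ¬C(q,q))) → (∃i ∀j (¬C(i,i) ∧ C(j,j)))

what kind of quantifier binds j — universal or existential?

First replace A → B with ¬A ∨ B.
  ¬(∀q ∃p (¬C(p,q) ∨ ¬C(q,q))) ∨ (∃i ∀j (¬C(i,i) ∧ C(j,j)))
Push ¬ through the quantifiers and connectives to reach negation normal form:
  (∃q ∀p (C(p,q) ∧ C(q,q))) ∨ (∃i ∀j (¬C(i,i) ∧ C(j,j)))
Extract every quantifier outward, since the variables are now distinct and don't occur free across branches:
  ∃q ∀p ∃i ∀j (C(p,q) ∧ C(q,q) ∨ ¬C(i,i) ∧ C(j,j))
The quantifier ∀j sits under an even number of negations (counting the antecedent side of each →), so it remains universal.

universal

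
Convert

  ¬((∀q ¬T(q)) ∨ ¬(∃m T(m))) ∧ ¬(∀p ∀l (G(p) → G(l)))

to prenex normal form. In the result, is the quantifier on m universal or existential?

First replace A → B with ¬A ∨ B.
  ¬((∀q ¬T(q)) ∨ ¬(∃m T(m))) ∧ ¬(∀p ∀l (¬G(p) ∨ G(l)))
Move each ¬ inward, flipping quantifiers it crosses:
  (∃q T(q)) ∧ (∃m T(m)) ∧ (∃p ∃l (G(p) ∧ ¬G(l)))
All bound variables are already distinct, so no renaming is needed.
Extract every quantifier outward, since the variables are now distinct and don't occur free across branches:
  ∃q ∃m ∃p ∃l (T(q) ∧ T(m) ∧ G(p) ∧ ¬G(l))
The quantifier ∃m sits under an even number of negations (counting the antecedent side of each →), so it remains existential.

existential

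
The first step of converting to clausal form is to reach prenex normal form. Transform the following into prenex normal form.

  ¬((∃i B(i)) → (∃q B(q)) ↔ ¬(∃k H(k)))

∀i ∃q ∃k ∀z1 ∃z ∀t ((¬B(i) ∨ B(q)) ∧ H(k) ∨ ¬H(z1) ∧ B(z) ∧ ¬B(t))

Eliminate → and ↔ using ¬ and ∨; A ↔ B as (¬A ∨ B) ∧ (¬B ∨ A).
  ¬((¬(¬(∃i B(i)) ∨ (∃q B(q))) ∨ ¬(∃k H(k))) ∧ (¬¬(∃k H(k)) ∨ ¬(∃i B(i)) ∨ (∃q B(q))))
Move each ¬ inward, flipping quantifiers it crosses:
  ((∀i ¬B(i)) ∨ (∃q B(q))) ∧ (∃k H(k)) ∨ (∀k ¬H(k)) ∧ (∃i B(i)) ∧ (∀q ¬B(q))
Standardize variables apart so no two quantifiers bind the same name: k↦z1, i↦z, q↦t.
  ((∀i ¬B(i)) ∨ (∃q B(q))) ∧ (∃k H(k)) ∨ (∀z1 ¬H(z1)) ∧ (∃z B(z)) ∧ (∀t ¬B(t))
Pull the quantifiers to the front (each side's bound variable is not free in the other side):
  ∀i ∃q ∃k ∀z1 ∃z ∀t ((¬B(i) ∨ B(q)) ∧ H(k) ∨ ¬H(z1) ∧ B(z) ∧ ¬B(t))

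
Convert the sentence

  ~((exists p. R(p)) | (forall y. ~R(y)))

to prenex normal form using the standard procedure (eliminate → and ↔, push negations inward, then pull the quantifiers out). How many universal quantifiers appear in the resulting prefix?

1

Drive negations inward (¬∀x A ≡ ∃x ¬A, ¬∃x A ≡ ∀x ¬A, De Morgan for ∧/∨):
  (forall p. ~R(p)) & (exists y. R(y))
Extract every quantifier outward, since the variables are now distinct and don't occur free across branches:
  forall p. exists y. (~R(p) & R(y))
The prefix is forall p exists y: 1 universal, 1 existential.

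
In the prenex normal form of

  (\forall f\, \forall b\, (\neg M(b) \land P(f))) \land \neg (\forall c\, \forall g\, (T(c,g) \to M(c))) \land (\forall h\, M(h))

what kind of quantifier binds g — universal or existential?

existential

First replace A → B with ¬A ∨ B.
  (\forall f\, \forall b\, (\neg M(b) \land P(f))) \land \neg (\forall c\, \forall g\, (\neg T(c,g) \lor M(c))) \land (\forall h\, M(h))
Push ¬ through the quantifiers and connectives to reach negation normal form:
  (\forall f\, \forall b\, (\neg M(b) \land P(f))) \land (\exists c\, \exists g\, (T(c,g) \land \neg M(c))) \land (\forall h\, M(h))
All bound variables are already distinct, so no renaming is needed.
Finally move all quantifiers to the prefix:
  \forall f\, \forall b\, \exists c\, \exists g\, \forall h\, (\neg M(b) \land P(f) \land T(c,g) \land \neg M(c) \land M(h))
The quantifier \forall g sits under an odd number of negations (counting the antecedent side of each →), so it flips to \exists g.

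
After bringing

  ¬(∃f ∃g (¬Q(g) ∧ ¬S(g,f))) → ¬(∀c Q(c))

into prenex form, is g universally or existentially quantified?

Eliminate → and ↔ using ¬ and ∨.
  ¬¬(∃f ∃g (¬Q(g) ∧ ¬S(g,f))) ∨ ¬(∀c Q(c))
Move each ¬ inward, flipping quantifiers it crosses:
  (∃f ∃g (¬Q(g) ∧ ¬S(g,f))) ∨ (∃c ¬Q(c))
All bound variables are already distinct, so no renaming is needed.
Pull the quantifiers to the front (each side's bound variable is not free in the other side):
  ∃f ∃g ∃c (¬Q(g) ∧ ¬S(g,f) ∨ ¬Q(c))
The quantifier ∃g sits under an even number of negations (counting the antecedent side of each →), so it remains existential.

existential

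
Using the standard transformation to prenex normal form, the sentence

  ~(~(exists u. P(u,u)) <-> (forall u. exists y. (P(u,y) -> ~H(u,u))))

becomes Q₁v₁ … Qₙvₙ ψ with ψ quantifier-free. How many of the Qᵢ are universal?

First replace A → B with ¬A ∨ B; A ↔ B as (¬A ∨ B) ∧ (¬B ∨ A).
  ~((~~(exists u. P(u,u)) | (forall u. exists y. (~P(u,y) | ~H(u,u)))) & (~(forall u. exists y. (~P(u,y) | ~H(u,u))) | ~(exists u. P(u,u))))
Push ¬ through the quantifiers and connectives to reach negation normal form:
  (forall u. ~P(u,u)) & (exists u. forall y. (P(u,y) & H(u,u))) | (forall u. exists y. (~P(u,y) | ~H(u,u))) & (exists u. P(u,u))
Standardize variables apart so no two quantifiers bind the same name: u↦b, u↦w1, y↦p, u↦v.
  (forall u. ~P(u,u)) & (exists b. forall y. (P(b,y) & H(b,b))) | (forall w1. exists p. (~P(w1,p) | ~H(w1,w1))) & (exists v. P(v,v))
Extract every quantifier outward, since the variables are now distinct and don't occur free across branches:
  forall u. exists b. forall y. forall w1. exists p. exists v. (~P(u,u) & P(b,y) & H(b,b) | (~P(w1,p) | ~H(w1,w1)) & P(v,v))
The prefix is forall u exists b forall y forall w1 exists p exists v: 3 universal, 3 existential.

3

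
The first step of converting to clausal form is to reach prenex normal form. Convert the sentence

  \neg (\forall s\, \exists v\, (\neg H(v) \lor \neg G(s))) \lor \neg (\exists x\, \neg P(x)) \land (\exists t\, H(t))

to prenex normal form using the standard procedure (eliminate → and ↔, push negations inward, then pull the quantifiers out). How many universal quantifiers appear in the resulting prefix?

2

Drive negations inward (¬∀x A ≡ ∃x ¬A, ¬∃x A ≡ ∀x ¬A, De Morgan for ∧/∨):
  (\exists s\, \forall v\, (H(v) \land G(s))) \lor (\forall x\, P(x)) \land (\exists t\, H(t))
Extract every quantifier outward, since the variables are now distinct and don't occur free across branches:
  \exists s\, \forall v\, \forall x\, \exists t\, (H(v) \land G(s) \lor P(x) \land H(t))
The prefix is \exists s \forall v \forall x \exists t: 2 universal, 2 existential.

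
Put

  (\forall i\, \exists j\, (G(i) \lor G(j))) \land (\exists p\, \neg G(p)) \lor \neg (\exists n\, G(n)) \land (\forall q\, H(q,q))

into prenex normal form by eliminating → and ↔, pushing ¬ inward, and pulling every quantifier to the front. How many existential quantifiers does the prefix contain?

Push ¬ through the quantifiers and connectives to reach negation normal form:
  (\forall i\, \exists j\, (G(i) \lor G(j))) \land (\exists p\, \neg G(p)) \lor (\forall n\, \neg G(n)) \land (\forall q\, H(q,q))
All bound variables are already distinct, so no renaming is needed.
Finally move all quantifiers to the prefix:
  \forall i\, \exists j\, \exists p\, \forall n\, \forall q\, ((G(i) \lor G(j)) \land \neg G(p) \lor \neg G(n) \land H(q,q))
The prefix is \forall i \exists j \exists p \forall n \forall q: 3 universal, 2 existential.

2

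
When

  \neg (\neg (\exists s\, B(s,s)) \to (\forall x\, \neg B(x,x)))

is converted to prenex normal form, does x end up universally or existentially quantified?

Rewrite implications/biconditionals: A → B as ¬A ∨ B.
  \neg (\neg \neg (\exists s\, B(s,s)) \lor (\forall x\, \neg B(x,x)))
Push ¬ through the quantifiers and connectives to reach negation normal form:
  (\forall s\, \neg B(s,s)) \land (\exists x\, B(x,x))
Finally move all quantifiers to the prefix:
  \forall s\, \exists x\, (\neg B(s,s) \land B(x,x))
The quantifier \forall x sits under an odd number of negations (counting the antecedent side of each →), so it flips to \exists x.

existential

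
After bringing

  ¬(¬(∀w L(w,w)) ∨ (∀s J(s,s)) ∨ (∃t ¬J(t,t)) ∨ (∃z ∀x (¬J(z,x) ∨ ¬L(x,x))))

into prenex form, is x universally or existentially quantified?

Push ¬ through the quantifiers and connectives to reach negation normal form:
  (∀w L(w,w)) ∧ (∃s ¬J(s,s)) ∧ (∀t J(t,t)) ∧ (∀z ∃x (J(z,x) ∧ L(x,x)))
All bound variables are already distinct, so no renaming is needed.
Extract every quantifier outward, since the variables are now distinct and don't occur free across branches:
  ∀w ∃s ∀t ∀z ∃x (L(w,w) ∧ ¬J(s,s) ∧ J(t,t) ∧ J(z,x) ∧ L(x,x))
The quantifier ∀x sits under an odd number of negations, so it flips to ∃x.

existential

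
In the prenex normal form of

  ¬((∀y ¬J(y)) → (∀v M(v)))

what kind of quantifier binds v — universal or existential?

Rewrite implications/biconditionals: A → B as ¬A ∨ B.
  ¬(¬(∀y ¬J(y)) ∨ (∀v M(v)))
Move each ¬ inward, flipping quantifiers it crosses:
  (∀y ¬J(y)) ∧ (∃v ¬M(v))
Extract every quantifier outward, since the variables are now distinct and don't occur free across branches:
  ∀y ∃v (¬J(y) ∧ ¬M(v))
The quantifier ∀v sits under an odd number of negations (counting the antecedent side of each →), so it flips to ∃v.

existential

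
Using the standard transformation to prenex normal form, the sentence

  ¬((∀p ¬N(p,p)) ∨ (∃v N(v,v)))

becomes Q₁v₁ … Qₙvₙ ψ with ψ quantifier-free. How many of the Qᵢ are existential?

Drive negations inward (¬∀x A ≡ ∃x ¬A, ¬∃x A ≡ ∀x ¬A, De Morgan for ∧/∨):
  (∃p N(p,p)) ∧ (∀v ¬N(v,v))
Pull the quantifiers to the front (each side's bound variable is not free in the other side):
  ∃p ∀v (N(p,p) ∧ ¬N(v,v))
The prefix is ∃p ∀v: 1 universal, 1 existential.

1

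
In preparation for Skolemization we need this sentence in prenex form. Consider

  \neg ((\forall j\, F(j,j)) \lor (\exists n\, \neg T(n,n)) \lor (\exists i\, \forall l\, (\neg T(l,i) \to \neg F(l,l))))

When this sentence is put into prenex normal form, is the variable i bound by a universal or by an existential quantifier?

Eliminate → and ↔ using ¬ and ∨.
  \neg ((\forall j\, F(j,j)) \lor (\exists n\, \neg T(n,n)) \lor (\exists i\, \forall l\, (\neg \neg T(l,i) \lor \neg F(l,l))))
Push ¬ through the quantifiers and connectives to reach negation normal form:
  (\exists j\, \neg F(j,j)) \land (\forall n\, T(n,n)) \land (\forall i\, \exists l\, (\neg T(l,i) \land F(l,l)))
All bound variables are already distinct, so no renaming is needed.
Finally move all quantifiers to the prefix:
  \exists j\, \forall n\, \forall i\, \exists l\, (\neg F(j,j) \land T(n,n) \land \neg T(l,i) \land F(l,l))
The quantifier \exists i sits under an odd number of negations (counting the antecedent side of each →), so it flips to \forall i.

universal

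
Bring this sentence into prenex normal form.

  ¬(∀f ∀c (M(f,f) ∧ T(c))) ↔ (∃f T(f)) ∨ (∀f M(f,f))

∀f ∀c ∃u ∀p ∀a ∃w1 ∃z ∃s ((M(f,f) ∧ T(c) ∨ T(u) ∨ M(p,p)) ∧ (¬T(a) ∧ ¬M(w1,w1) ∨ ¬M(z,z) ∨ ¬T(s)))

Rewrite implications/biconditionals: A → B as ¬A ∨ B; A ↔ B as (¬A ∨ B) ∧ (¬B ∨ A).
  (¬¬(∀f ∀c (M(f,f) ∧ T(c))) ∨ (∃f T(f)) ∨ (∀f M(f,f))) ∧ (¬((∃f T(f)) ∨ (∀f M(f,f))) ∨ ¬(∀f ∀c (M(f,f) ∧ T(c))))
Drive negations inward (¬∀x A ≡ ∃x ¬A, ¬∃x A ≡ ∀x ¬A, De Morgan for ∧/∨):
  ((∀f ∀c (M(f,f) ∧ T(c))) ∨ (∃f T(f)) ∨ (∀f M(f,f))) ∧ ((∀f ¬T(f)) ∧ (∃f ¬M(f,f)) ∨ (∃f ∃c (¬M(f,f) ∨ ¬T(c))))
Give each quantifier a distinct variable: f↦u, f↦p, f↦a, f↦w1, f↦z, c↦s.
  ((∀f ∀c (M(f,f) ∧ T(c))) ∨ (∃u T(u)) ∨ (∀p M(p,p))) ∧ ((∀a ¬T(a)) ∧ (∃w1 ¬M(w1,w1)) ∨ (∃z ∃s (¬M(z,z) ∨ ¬T(s))))
Finally move all quantifiers to the prefix:
  ∀f ∀c ∃u ∀p ∀a ∃w1 ∃z ∃s ((M(f,f) ∧ T(c) ∨ T(u) ∨ M(p,p)) ∧ (¬T(a) ∧ ¬M(w1,w1) ∨ ¬M(z,z) ∨ ¬T(s)))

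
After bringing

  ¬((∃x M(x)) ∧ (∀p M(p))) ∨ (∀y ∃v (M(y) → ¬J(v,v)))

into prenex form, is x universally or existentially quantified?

Eliminate → and ↔ using ¬ and ∨.
  ¬((∃x M(x)) ∧ (∀p M(p))) ∨ (∀y ∃v (¬M(y) ∨ ¬J(v,v)))
Drive negations inward (¬∀x A ≡ ∃x ¬A, ¬∃x A ≡ ∀x ¬A, De Morgan for ∧/∨):
  (∀x ¬M(x)) ∨ (∃p ¬M(p)) ∨ (∀y ∃v (¬M(y) ∨ ¬J(v,v)))
Extract every quantifier outward, since the variables are now distinct and don't occur free across branches:
  ∀x ∃p ∀y ∃v (¬M(x) ∨ ¬M(p) ∨ ¬M(y) ∨ ¬J(v,v))
The quantifier ∃x sits under an odd number of negations (counting the antecedent side of each →), so it flips to ∀x.

universal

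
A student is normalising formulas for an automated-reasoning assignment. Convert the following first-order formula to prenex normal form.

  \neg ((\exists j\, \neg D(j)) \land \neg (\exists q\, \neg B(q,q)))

\forall j\, \exists q\, (D(j) \lor \neg B(q,q))

Drive negations inward (¬∀x A ≡ ∃x ¬A, ¬∃x A ≡ ∀x ¬A, De Morgan for ∧/∨):
  (\forall j\, D(j)) \lor (\exists q\, \neg B(q,q))
Extract every quantifier outward, since the variables are now distinct and don't occur free across branches:
  \forall j\, \exists q\, (D(j) \lor \neg B(q,q))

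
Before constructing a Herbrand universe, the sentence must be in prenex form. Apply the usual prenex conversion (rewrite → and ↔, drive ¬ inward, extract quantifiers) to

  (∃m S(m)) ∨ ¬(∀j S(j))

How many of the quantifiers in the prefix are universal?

Push ¬ through the quantifiers and connectives to reach negation normal form:
  (∃m S(m)) ∨ (∃j ¬S(j))
All bound variables are already distinct, so no renaming is needed.
Extract every quantifier outward, since the variables are now distinct and don't occur free across branches:
  ∃m ∃j (S(m) ∨ ¬S(j))
The prefix is ∃m ∃j: 0 universal, 2 existential.

0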